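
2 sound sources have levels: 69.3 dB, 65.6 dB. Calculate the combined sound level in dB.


Formula: L_total = 10 * log10( sum(10^(Li/10)) )
  Source 1: 10^(69.3/10) = 8511380.382
  Source 2: 10^(65.6/10) = 3630780.5477
Sum of linear values = 12142160.9297
L_total = 10 * log10(12142160.9297) = 70.84

70.84 dB


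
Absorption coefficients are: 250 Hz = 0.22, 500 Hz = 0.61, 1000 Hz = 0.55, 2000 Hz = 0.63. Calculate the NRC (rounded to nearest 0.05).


Given values:
  a_250 = 0.22, a_500 = 0.61
  a_1000 = 0.55, a_2000 = 0.63
Formula: NRC = (a250 + a500 + a1000 + a2000) / 4
Sum = 0.22 + 0.61 + 0.55 + 0.63 = 2.01
NRC = 2.01 / 4 = 0.5025
Rounded to nearest 0.05: 0.5

0.5


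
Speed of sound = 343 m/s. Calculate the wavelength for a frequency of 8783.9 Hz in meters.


Given values:
  c = 343 m/s, f = 8783.9 Hz
Formula: lambda = c / f
lambda = 343 / 8783.9
lambda = 0.039

0.039 m


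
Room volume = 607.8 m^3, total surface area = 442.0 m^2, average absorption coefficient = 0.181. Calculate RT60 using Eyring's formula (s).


Given values:
  V = 607.8 m^3, S = 442.0 m^2, alpha = 0.181
Formula: RT60 = 0.161 * V / (-S * ln(1 - alpha))
Compute ln(1 - 0.181) = ln(0.819) = -0.199671
Denominator: -442.0 * -0.199671 = 88.2546
Numerator: 0.161 * 607.8 = 97.8558
RT60 = 97.8558 / 88.2546 = 1.109

1.109 s


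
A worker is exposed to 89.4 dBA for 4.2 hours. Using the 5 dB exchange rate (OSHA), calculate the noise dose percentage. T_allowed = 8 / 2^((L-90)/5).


Given values:
  L = 89.4 dBA, T = 4.2 hours
Formula: T_allowed = 8 / 2^((L - 90) / 5)
Compute exponent: (89.4 - 90) / 5 = -0.12
Compute 2^(-0.12) = 0.920188
T_allowed = 8 / 0.920188 = 8.693876 hours
Dose = (T / T_allowed) * 100
Dose = (4.2 / 8.693876) * 100 = 48.31

48.31 %


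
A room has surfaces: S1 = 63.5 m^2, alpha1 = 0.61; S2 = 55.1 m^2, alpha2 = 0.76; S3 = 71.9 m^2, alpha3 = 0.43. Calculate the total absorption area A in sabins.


Given surfaces:
  Surface 1: 63.5 * 0.61 = 38.735
  Surface 2: 55.1 * 0.76 = 41.876
  Surface 3: 71.9 * 0.43 = 30.917
Formula: A = sum(Si * alpha_i)
A = 38.735 + 41.876 + 30.917
A = 111.53

111.53 sabins


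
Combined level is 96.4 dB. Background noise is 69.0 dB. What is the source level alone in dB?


Given values:
  L_total = 96.4 dB, L_bg = 69.0 dB
Formula: L_source = 10 * log10(10^(L_total/10) - 10^(L_bg/10))
Convert to linear:
  10^(96.4/10) = 4365158322.4017
  10^(69.0/10) = 7943282.3472
Difference: 4365158322.4017 - 7943282.3472 = 4357215040.0545
L_source = 10 * log10(4357215040.0545) = 96.39

96.39 dB


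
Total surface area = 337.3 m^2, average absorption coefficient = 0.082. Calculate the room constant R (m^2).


Given values:
  S = 337.3 m^2, alpha = 0.082
Formula: R = S * alpha / (1 - alpha)
Numerator: 337.3 * 0.082 = 27.6586
Denominator: 1 - 0.082 = 0.918
R = 27.6586 / 0.918 = 30.13

30.13 m^2


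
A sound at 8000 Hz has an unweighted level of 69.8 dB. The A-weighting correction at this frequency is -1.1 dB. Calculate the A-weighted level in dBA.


Given values:
  SPL = 69.8 dB
  A-weighting at 8000 Hz = -1.1 dB
Formula: L_A = SPL + A_weight
L_A = 69.8 + (-1.1)
L_A = 68.7

68.7 dBA


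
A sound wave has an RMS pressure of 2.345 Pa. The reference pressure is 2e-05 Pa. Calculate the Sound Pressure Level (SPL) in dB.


Given values:
  p = 2.345 Pa
  p_ref = 2e-05 Pa
Formula: SPL = 20 * log10(p / p_ref)
Compute ratio: p / p_ref = 2.345 / 2e-05 = 117250
Compute log10: log10(117250) = 5.069113
Multiply: SPL = 20 * 5.069113 = 101.38

101.38 dB


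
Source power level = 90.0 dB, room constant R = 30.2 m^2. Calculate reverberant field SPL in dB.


Given values:
  Lw = 90.0 dB, R = 30.2 m^2
Formula: SPL = Lw + 10 * log10(4 / R)
Compute 4 / R = 4 / 30.2 = 0.13245
Compute 10 * log10(0.13245) = -8.7795
SPL = 90.0 + (-8.7795) = 81.22

81.22 dB


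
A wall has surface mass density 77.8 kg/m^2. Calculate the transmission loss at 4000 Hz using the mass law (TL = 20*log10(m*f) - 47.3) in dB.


Given values:
  m = 77.8 kg/m^2, f = 4000 Hz
Formula: TL = 20 * log10(m * f) - 47.3
Compute m * f = 77.8 * 4000 = 311200.0
Compute log10(311200.0) = 5.49304
Compute 20 * 5.49304 = 109.8608
TL = 109.8608 - 47.3 = 62.56

62.56 dB


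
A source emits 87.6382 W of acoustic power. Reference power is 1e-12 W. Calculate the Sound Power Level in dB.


Given values:
  W = 87.6382 W
  W_ref = 1e-12 W
Formula: SWL = 10 * log10(W / W_ref)
Compute ratio: W / W_ref = 87638200000000
Compute log10: log10(87638200000000) = 13.942693
Multiply: SWL = 10 * 13.942693 = 139.43

139.43 dB


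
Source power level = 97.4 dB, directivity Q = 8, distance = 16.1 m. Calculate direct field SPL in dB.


Given values:
  Lw = 97.4 dB, Q = 8, r = 16.1 m
Formula: SPL = Lw + 10 * log10(Q / (4 * pi * r^2))
Compute 4 * pi * r^2 = 4 * pi * 16.1^2 = 3257.3289
Compute Q / denom = 8 / 3257.3289 = 0.002456
Compute 10 * log10(0.002456) = -26.0977
SPL = 97.4 + (-26.0977) = 71.3

71.3 dB


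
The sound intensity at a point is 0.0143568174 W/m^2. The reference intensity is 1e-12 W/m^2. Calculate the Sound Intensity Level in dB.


Given values:
  I = 0.0143568174 W/m^2
  I_ref = 1e-12 W/m^2
Formula: SIL = 10 * log10(I / I_ref)
Compute ratio: I / I_ref = 14356817400
Compute log10: log10(14356817400) = 10.157058
Multiply: SIL = 10 * 10.157058 = 101.57

101.57 dB


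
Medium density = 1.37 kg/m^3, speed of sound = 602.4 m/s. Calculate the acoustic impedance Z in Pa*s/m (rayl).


Given values:
  rho = 1.37 kg/m^3
  c = 602.4 m/s
Formula: Z = rho * c
Z = 1.37 * 602.4
Z = 825.29

825.29 rayl


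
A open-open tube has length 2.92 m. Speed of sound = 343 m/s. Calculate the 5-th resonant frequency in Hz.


Given values:
  Tube type: open-open, L = 2.92 m, c = 343 m/s, n = 5
Formula: f_n = n * c / (2 * L)
Compute 2 * L = 2 * 2.92 = 5.84
f = 5 * 343 / 5.84
f = 293.66

293.66 Hz


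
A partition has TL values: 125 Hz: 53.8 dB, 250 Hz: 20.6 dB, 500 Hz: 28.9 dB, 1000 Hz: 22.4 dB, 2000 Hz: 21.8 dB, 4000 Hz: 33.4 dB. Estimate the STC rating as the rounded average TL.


Given TL values at each frequency:
  125 Hz: 53.8 dB
  250 Hz: 20.6 dB
  500 Hz: 28.9 dB
  1000 Hz: 22.4 dB
  2000 Hz: 21.8 dB
  4000 Hz: 33.4 dB
Formula: STC ~ round(average of TL values)
Sum = 53.8 + 20.6 + 28.9 + 22.4 + 21.8 + 33.4 = 180.9
Average = 180.9 / 6 = 30.15
Rounded: 30

30


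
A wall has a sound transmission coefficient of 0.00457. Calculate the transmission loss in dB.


Given values:
  tau = 0.00457
Formula: TL = 10 * log10(1 / tau)
Compute 1 / tau = 1 / 0.00457 = 218.8184
Compute log10(218.8184) = 2.340084
TL = 10 * 2.340084 = 23.4

23.4 dB


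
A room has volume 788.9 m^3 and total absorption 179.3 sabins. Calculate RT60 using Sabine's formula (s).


Given values:
  V = 788.9 m^3
  A = 179.3 sabins
Formula: RT60 = 0.161 * V / A
Numerator: 0.161 * 788.9 = 127.0129
RT60 = 127.0129 / 179.3 = 0.708

0.708 s


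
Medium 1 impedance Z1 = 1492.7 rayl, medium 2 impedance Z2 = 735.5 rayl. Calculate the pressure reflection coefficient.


Given values:
  Z1 = 1492.7 rayl, Z2 = 735.5 rayl
Formula: R = (Z2 - Z1) / (Z2 + Z1)
Numerator: Z2 - Z1 = 735.5 - 1492.7 = -757.2
Denominator: Z2 + Z1 = 735.5 + 1492.7 = 2228.2
R = -757.2 / 2228.2 = -0.3398

-0.3398


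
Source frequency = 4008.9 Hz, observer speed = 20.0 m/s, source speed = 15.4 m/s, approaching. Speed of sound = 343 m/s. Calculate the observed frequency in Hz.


Given values:
  f_s = 4008.9 Hz, v_o = 20.0 m/s, v_s = 15.4 m/s
  Direction: approaching
Formula: f_o = f_s * (c + v_o) / (c - v_s)
Numerator: c + v_o = 343 + 20.0 = 363.0
Denominator: c - v_s = 343 - 15.4 = 327.6
f_o = 4008.9 * 363.0 / 327.6 = 4442.1

4442.1 Hz


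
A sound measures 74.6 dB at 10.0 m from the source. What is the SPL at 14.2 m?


Given values:
  SPL1 = 74.6 dB, r1 = 10.0 m, r2 = 14.2 m
Formula: SPL2 = SPL1 - 20 * log10(r2 / r1)
Compute ratio: r2 / r1 = 14.2 / 10.0 = 1.42
Compute log10: log10(1.42) = 0.152288
Compute drop: 20 * 0.152288 = 3.0458
SPL2 = 74.6 - 3.0458 = 71.55

71.55 dB


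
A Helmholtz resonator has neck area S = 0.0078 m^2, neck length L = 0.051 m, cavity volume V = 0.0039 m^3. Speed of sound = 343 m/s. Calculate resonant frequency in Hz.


Given values:
  S = 0.0078 m^2, L = 0.051 m, V = 0.0039 m^3, c = 343 m/s
Formula: f = (c / (2*pi)) * sqrt(S / (V * L))
Compute V * L = 0.0039 * 0.051 = 0.0001989
Compute S / (V * L) = 0.0078 / 0.0001989 = 39.2157
Compute sqrt(39.2157) = 6.262244
Compute c / (2*pi) = 343 / 6.283185 = 54.590148
f = 54.590148 * 6.262244 = 341.86

341.86 Hz


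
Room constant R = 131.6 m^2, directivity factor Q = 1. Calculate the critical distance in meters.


Given values:
  R = 131.6 m^2, Q = 1
Formula: d_c = 0.141 * sqrt(Q * R)
Compute Q * R = 1 * 131.6 = 131.6
Compute sqrt(131.6) = 11.4717
d_c = 0.141 * 11.4717 = 1.618

1.618 m


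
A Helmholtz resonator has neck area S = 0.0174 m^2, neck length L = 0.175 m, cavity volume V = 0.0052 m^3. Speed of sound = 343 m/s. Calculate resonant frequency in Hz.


Given values:
  S = 0.0174 m^2, L = 0.175 m, V = 0.0052 m^3, c = 343 m/s
Formula: f = (c / (2*pi)) * sqrt(S / (V * L))
Compute V * L = 0.0052 * 0.175 = 0.00091
Compute S / (V * L) = 0.0174 / 0.00091 = 19.1209
Compute sqrt(19.1209) = 4.372745
Compute c / (2*pi) = 343 / 6.283185 = 54.590148
f = 54.590148 * 4.372745 = 238.71

238.71 Hz


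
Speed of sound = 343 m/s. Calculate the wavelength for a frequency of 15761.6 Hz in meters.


Given values:
  c = 343 m/s, f = 15761.6 Hz
Formula: lambda = c / f
lambda = 343 / 15761.6
lambda = 0.0218

0.0218 m


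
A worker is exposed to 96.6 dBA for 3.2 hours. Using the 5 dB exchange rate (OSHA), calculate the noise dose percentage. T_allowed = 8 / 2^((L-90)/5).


Given values:
  L = 96.6 dBA, T = 3.2 hours
Formula: T_allowed = 8 / 2^((L - 90) / 5)
Compute exponent: (96.6 - 90) / 5 = 1.32
Compute 2^(1.32) = 2.496661
T_allowed = 8 / 2.496661 = 3.20428 hours
Dose = (T / T_allowed) * 100
Dose = (3.2 / 3.20428) * 100 = 99.87

99.87 %


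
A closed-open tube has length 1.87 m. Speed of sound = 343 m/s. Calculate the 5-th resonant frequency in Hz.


Given values:
  Tube type: closed-open, L = 1.87 m, c = 343 m/s, n = 5
Formula: f_n = (2n - 1) * c / (4 * L)
Compute 2n - 1 = 2*5 - 1 = 9
Compute 4 * L = 4 * 1.87 = 7.48
f = 9 * 343 / 7.48
f = 412.7

412.7 Hz


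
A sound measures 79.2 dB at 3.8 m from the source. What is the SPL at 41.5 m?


Given values:
  SPL1 = 79.2 dB, r1 = 3.8 m, r2 = 41.5 m
Formula: SPL2 = SPL1 - 20 * log10(r2 / r1)
Compute ratio: r2 / r1 = 41.5 / 3.8 = 10.9211
Compute log10: log10(10.9211) = 1.038266
Compute drop: 20 * 1.038266 = 20.7653
SPL2 = 79.2 - 20.7653 = 58.43

58.43 dB


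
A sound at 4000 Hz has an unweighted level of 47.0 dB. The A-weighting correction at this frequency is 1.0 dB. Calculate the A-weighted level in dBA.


Given values:
  SPL = 47.0 dB
  A-weighting at 4000 Hz = 1.0 dB
Formula: L_A = SPL + A_weight
L_A = 47.0 + (1.0)
L_A = 48.0

48.0 dBA


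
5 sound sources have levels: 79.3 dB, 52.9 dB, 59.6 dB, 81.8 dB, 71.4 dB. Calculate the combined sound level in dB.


Formula: L_total = 10 * log10( sum(10^(Li/10)) )
  Source 1: 10^(79.3/10) = 85113803.8202
  Source 2: 10^(52.9/10) = 194984.46
  Source 3: 10^(59.6/10) = 912010.8394
  Source 4: 10^(81.8/10) = 151356124.8436
  Source 5: 10^(71.4/10) = 13803842.646
Sum of linear values = 251380766.6092
L_total = 10 * log10(251380766.6092) = 84.0

84.0 dB


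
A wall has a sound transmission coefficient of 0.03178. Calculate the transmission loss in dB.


Given values:
  tau = 0.03178
Formula: TL = 10 * log10(1 / tau)
Compute 1 / tau = 1 / 0.03178 = 31.4663
Compute log10(31.4663) = 1.497846
TL = 10 * 1.497846 = 14.98

14.98 dB


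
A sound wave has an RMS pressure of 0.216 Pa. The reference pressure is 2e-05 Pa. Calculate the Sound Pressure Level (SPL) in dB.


Given values:
  p = 0.216 Pa
  p_ref = 2e-05 Pa
Formula: SPL = 20 * log10(p / p_ref)
Compute ratio: p / p_ref = 0.216 / 2e-05 = 10800
Compute log10: log10(10800) = 4.033424
Multiply: SPL = 20 * 4.033424 = 80.67

80.67 dB


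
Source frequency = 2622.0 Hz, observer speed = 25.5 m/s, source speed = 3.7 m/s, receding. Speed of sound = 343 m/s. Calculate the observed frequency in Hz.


Given values:
  f_s = 2622.0 Hz, v_o = 25.5 m/s, v_s = 3.7 m/s
  Direction: receding
Formula: f_o = f_s * (c - v_o) / (c + v_s)
Numerator: c - v_o = 343 - 25.5 = 317.5
Denominator: c + v_s = 343 + 3.7 = 346.7
f_o = 2622.0 * 317.5 / 346.7 = 2401.17

2401.17 Hz


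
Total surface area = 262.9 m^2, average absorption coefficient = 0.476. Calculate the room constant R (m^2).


Given values:
  S = 262.9 m^2, alpha = 0.476
Formula: R = S * alpha / (1 - alpha)
Numerator: 262.9 * 0.476 = 125.1404
Denominator: 1 - 0.476 = 0.524
R = 125.1404 / 0.524 = 238.82

238.82 m^2


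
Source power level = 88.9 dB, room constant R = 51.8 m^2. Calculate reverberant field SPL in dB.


Given values:
  Lw = 88.9 dB, R = 51.8 m^2
Formula: SPL = Lw + 10 * log10(4 / R)
Compute 4 / R = 4 / 51.8 = 0.07722
Compute 10 * log10(0.07722) = -11.1227
SPL = 88.9 + (-11.1227) = 77.78

77.78 dB


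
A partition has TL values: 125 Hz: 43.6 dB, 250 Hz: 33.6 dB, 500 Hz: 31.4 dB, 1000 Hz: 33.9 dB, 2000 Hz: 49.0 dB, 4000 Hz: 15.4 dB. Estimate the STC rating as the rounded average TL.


Given TL values at each frequency:
  125 Hz: 43.6 dB
  250 Hz: 33.6 dB
  500 Hz: 31.4 dB
  1000 Hz: 33.9 dB
  2000 Hz: 49.0 dB
  4000 Hz: 15.4 dB
Formula: STC ~ round(average of TL values)
Sum = 43.6 + 33.6 + 31.4 + 33.9 + 49.0 + 15.4 = 206.9
Average = 206.9 / 6 = 34.48
Rounded: 34

34


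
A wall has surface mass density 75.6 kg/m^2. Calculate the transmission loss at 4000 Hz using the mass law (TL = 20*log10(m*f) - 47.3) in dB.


Given values:
  m = 75.6 kg/m^2, f = 4000 Hz
Formula: TL = 20 * log10(m * f) - 47.3
Compute m * f = 75.6 * 4000 = 302400.0
Compute log10(302400.0) = 5.480582
Compute 20 * 5.480582 = 109.6116
TL = 109.6116 - 47.3 = 62.31

62.31 dB


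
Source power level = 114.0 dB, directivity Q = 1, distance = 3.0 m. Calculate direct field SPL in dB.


Given values:
  Lw = 114.0 dB, Q = 1, r = 3.0 m
Formula: SPL = Lw + 10 * log10(Q / (4 * pi * r^2))
Compute 4 * pi * r^2 = 4 * pi * 3.0^2 = 113.0973
Compute Q / denom = 1 / 113.0973 = 0.00884194
Compute 10 * log10(0.00884194) = -20.5345
SPL = 114.0 + (-20.5345) = 93.47

93.47 dB


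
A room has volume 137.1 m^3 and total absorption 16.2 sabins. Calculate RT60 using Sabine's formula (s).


Given values:
  V = 137.1 m^3
  A = 16.2 sabins
Formula: RT60 = 0.161 * V / A
Numerator: 0.161 * 137.1 = 22.0731
RT60 = 22.0731 / 16.2 = 1.363

1.363 s


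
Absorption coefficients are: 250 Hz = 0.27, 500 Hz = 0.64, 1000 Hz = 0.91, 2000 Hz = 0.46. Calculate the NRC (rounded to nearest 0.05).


Given values:
  a_250 = 0.27, a_500 = 0.64
  a_1000 = 0.91, a_2000 = 0.46
Formula: NRC = (a250 + a500 + a1000 + a2000) / 4
Sum = 0.27 + 0.64 + 0.91 + 0.46 = 2.28
NRC = 2.28 / 4 = 0.57
Rounded to nearest 0.05: 0.55

0.55


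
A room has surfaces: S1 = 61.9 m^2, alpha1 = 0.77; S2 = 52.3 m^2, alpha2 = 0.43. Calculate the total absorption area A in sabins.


Given surfaces:
  Surface 1: 61.9 * 0.77 = 47.663
  Surface 2: 52.3 * 0.43 = 22.489
Formula: A = sum(Si * alpha_i)
A = 47.663 + 22.489
A = 70.15

70.15 sabins


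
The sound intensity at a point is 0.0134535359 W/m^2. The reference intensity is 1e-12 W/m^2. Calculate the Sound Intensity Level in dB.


Given values:
  I = 0.0134535359 W/m^2
  I_ref = 1e-12 W/m^2
Formula: SIL = 10 * log10(I / I_ref)
Compute ratio: I / I_ref = 13453535900
Compute log10: log10(13453535900) = 10.128836
Multiply: SIL = 10 * 10.128836 = 101.29

101.29 dB


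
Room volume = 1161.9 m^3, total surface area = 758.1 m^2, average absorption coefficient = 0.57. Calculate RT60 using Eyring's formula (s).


Given values:
  V = 1161.9 m^3, S = 758.1 m^2, alpha = 0.57
Formula: RT60 = 0.161 * V / (-S * ln(1 - alpha))
Compute ln(1 - 0.57) = ln(0.43) = -0.84397
Denominator: -758.1 * -0.84397 = 639.8137
Numerator: 0.161 * 1161.9 = 187.0659
RT60 = 187.0659 / 639.8137 = 0.292

0.292 s


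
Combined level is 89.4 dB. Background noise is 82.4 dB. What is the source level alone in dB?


Given values:
  L_total = 89.4 dB, L_bg = 82.4 dB
Formula: L_source = 10 * log10(10^(L_total/10) - 10^(L_bg/10))
Convert to linear:
  10^(89.4/10) = 870963589.9561
  10^(82.4/10) = 173780082.8749
Difference: 870963589.9561 - 173780082.8749 = 697183507.0812
L_source = 10 * log10(697183507.0812) = 88.43

88.43 dB


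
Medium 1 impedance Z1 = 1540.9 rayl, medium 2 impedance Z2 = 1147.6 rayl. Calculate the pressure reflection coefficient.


Given values:
  Z1 = 1540.9 rayl, Z2 = 1147.6 rayl
Formula: R = (Z2 - Z1) / (Z2 + Z1)
Numerator: Z2 - Z1 = 1147.6 - 1540.9 = -393.3
Denominator: Z2 + Z1 = 1147.6 + 1540.9 = 2688.5
R = -393.3 / 2688.5 = -0.1463

-0.1463


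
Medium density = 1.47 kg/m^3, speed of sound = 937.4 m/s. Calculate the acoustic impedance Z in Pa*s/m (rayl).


Given values:
  rho = 1.47 kg/m^3
  c = 937.4 m/s
Formula: Z = rho * c
Z = 1.47 * 937.4
Z = 1377.98

1377.98 rayl


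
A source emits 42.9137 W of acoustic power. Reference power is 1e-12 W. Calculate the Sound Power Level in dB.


Given values:
  W = 42.9137 W
  W_ref = 1e-12 W
Formula: SWL = 10 * log10(W / W_ref)
Compute ratio: W / W_ref = 42913700000000
Compute log10: log10(42913700000000) = 13.632596
Multiply: SWL = 10 * 13.632596 = 136.33

136.33 dB


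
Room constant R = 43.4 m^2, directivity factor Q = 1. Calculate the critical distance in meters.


Given values:
  R = 43.4 m^2, Q = 1
Formula: d_c = 0.141 * sqrt(Q * R)
Compute Q * R = 1 * 43.4 = 43.4
Compute sqrt(43.4) = 6.5879
d_c = 0.141 * 6.5879 = 0.929

0.929 m


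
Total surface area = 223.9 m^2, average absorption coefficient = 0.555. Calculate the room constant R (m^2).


Given values:
  S = 223.9 m^2, alpha = 0.555
Formula: R = S * alpha / (1 - alpha)
Numerator: 223.9 * 0.555 = 124.2645
Denominator: 1 - 0.555 = 0.445
R = 124.2645 / 0.445 = 279.25

279.25 m^2


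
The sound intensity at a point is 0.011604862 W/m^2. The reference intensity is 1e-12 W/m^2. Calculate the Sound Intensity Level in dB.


Given values:
  I = 0.011604862 W/m^2
  I_ref = 1e-12 W/m^2
Formula: SIL = 10 * log10(I / I_ref)
Compute ratio: I / I_ref = 11604862000
Compute log10: log10(11604862000) = 10.06464
Multiply: SIL = 10 * 10.06464 = 100.65

100.65 dB


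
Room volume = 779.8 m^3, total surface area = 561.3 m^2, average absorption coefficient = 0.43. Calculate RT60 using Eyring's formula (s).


Given values:
  V = 779.8 m^3, S = 561.3 m^2, alpha = 0.43
Formula: RT60 = 0.161 * V / (-S * ln(1 - alpha))
Compute ln(1 - 0.43) = ln(0.57) = -0.562119
Denominator: -561.3 * -0.562119 = 315.5174
Numerator: 0.161 * 779.8 = 125.5478
RT60 = 125.5478 / 315.5174 = 0.398

0.398 s


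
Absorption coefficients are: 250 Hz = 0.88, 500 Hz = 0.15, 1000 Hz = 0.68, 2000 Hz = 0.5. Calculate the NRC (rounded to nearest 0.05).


Given values:
  a_250 = 0.88, a_500 = 0.15
  a_1000 = 0.68, a_2000 = 0.5
Formula: NRC = (a250 + a500 + a1000 + a2000) / 4
Sum = 0.88 + 0.15 + 0.68 + 0.5 = 2.21
NRC = 2.21 / 4 = 0.5525
Rounded to nearest 0.05: 0.55

0.55


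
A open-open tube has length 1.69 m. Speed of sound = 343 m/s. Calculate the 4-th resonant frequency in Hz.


Given values:
  Tube type: open-open, L = 1.69 m, c = 343 m/s, n = 4
Formula: f_n = n * c / (2 * L)
Compute 2 * L = 2 * 1.69 = 3.38
f = 4 * 343 / 3.38
f = 405.92

405.92 Hz


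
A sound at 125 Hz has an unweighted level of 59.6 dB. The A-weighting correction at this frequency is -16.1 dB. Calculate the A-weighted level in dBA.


Given values:
  SPL = 59.6 dB
  A-weighting at 125 Hz = -16.1 dB
Formula: L_A = SPL + A_weight
L_A = 59.6 + (-16.1)
L_A = 43.5

43.5 dBA


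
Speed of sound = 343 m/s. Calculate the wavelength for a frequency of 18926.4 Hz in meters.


Given values:
  c = 343 m/s, f = 18926.4 Hz
Formula: lambda = c / f
lambda = 343 / 18926.4
lambda = 0.0181

0.0181 m


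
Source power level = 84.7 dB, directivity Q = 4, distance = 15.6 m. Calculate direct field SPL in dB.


Given values:
  Lw = 84.7 dB, Q = 4, r = 15.6 m
Formula: SPL = Lw + 10 * log10(Q / (4 * pi * r^2))
Compute 4 * pi * r^2 = 4 * pi * 15.6^2 = 3058.152
Compute Q / denom = 4 / 3058.152 = 0.00130798
Compute 10 * log10(0.00130798) = -28.834
SPL = 84.7 + (-28.834) = 55.87

55.87 dB


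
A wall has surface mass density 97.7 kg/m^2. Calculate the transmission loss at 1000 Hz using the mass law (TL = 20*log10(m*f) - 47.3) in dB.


Given values:
  m = 97.7 kg/m^2, f = 1000 Hz
Formula: TL = 20 * log10(m * f) - 47.3
Compute m * f = 97.7 * 1000 = 97700.0
Compute log10(97700.0) = 4.989895
Compute 20 * 4.989895 = 99.7979
TL = 99.7979 - 47.3 = 52.5

52.5 dB


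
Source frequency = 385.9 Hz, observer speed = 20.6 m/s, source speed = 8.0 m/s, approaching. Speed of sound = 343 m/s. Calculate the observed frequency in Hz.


Given values:
  f_s = 385.9 Hz, v_o = 20.6 m/s, v_s = 8.0 m/s
  Direction: approaching
Formula: f_o = f_s * (c + v_o) / (c - v_s)
Numerator: c + v_o = 343 + 20.6 = 363.6
Denominator: c - v_s = 343 - 8.0 = 335.0
f_o = 385.9 * 363.6 / 335.0 = 418.85

418.85 Hz


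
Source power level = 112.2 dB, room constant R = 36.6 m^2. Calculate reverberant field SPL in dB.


Given values:
  Lw = 112.2 dB, R = 36.6 m^2
Formula: SPL = Lw + 10 * log10(4 / R)
Compute 4 / R = 4 / 36.6 = 0.10929
Compute 10 * log10(0.10929) = -9.6142
SPL = 112.2 + (-9.6142) = 102.59

102.59 dB


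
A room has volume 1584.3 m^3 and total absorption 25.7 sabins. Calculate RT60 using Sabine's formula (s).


Given values:
  V = 1584.3 m^3
  A = 25.7 sabins
Formula: RT60 = 0.161 * V / A
Numerator: 0.161 * 1584.3 = 255.0723
RT60 = 255.0723 / 25.7 = 9.925

9.925 s


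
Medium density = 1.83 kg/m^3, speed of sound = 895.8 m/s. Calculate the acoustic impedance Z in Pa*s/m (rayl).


Given values:
  rho = 1.83 kg/m^3
  c = 895.8 m/s
Formula: Z = rho * c
Z = 1.83 * 895.8
Z = 1639.31

1639.31 rayl


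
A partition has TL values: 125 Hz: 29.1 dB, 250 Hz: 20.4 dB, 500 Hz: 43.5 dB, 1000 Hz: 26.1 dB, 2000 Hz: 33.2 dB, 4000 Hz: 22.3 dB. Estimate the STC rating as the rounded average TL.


Given TL values at each frequency:
  125 Hz: 29.1 dB
  250 Hz: 20.4 dB
  500 Hz: 43.5 dB
  1000 Hz: 26.1 dB
  2000 Hz: 33.2 dB
  4000 Hz: 22.3 dB
Formula: STC ~ round(average of TL values)
Sum = 29.1 + 20.4 + 43.5 + 26.1 + 33.2 + 22.3 = 174.6
Average = 174.6 / 6 = 29.1
Rounded: 29

29


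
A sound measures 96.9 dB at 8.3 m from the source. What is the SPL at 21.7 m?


Given values:
  SPL1 = 96.9 dB, r1 = 8.3 m, r2 = 21.7 m
Formula: SPL2 = SPL1 - 20 * log10(r2 / r1)
Compute ratio: r2 / r1 = 21.7 / 8.3 = 2.6145
Compute log10: log10(2.6145) = 0.417389
Compute drop: 20 * 0.417389 = 8.3478
SPL2 = 96.9 - 8.3478 = 88.55

88.55 dB


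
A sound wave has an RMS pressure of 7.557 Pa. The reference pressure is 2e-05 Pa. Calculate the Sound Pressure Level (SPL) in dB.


Given values:
  p = 7.557 Pa
  p_ref = 2e-05 Pa
Formula: SPL = 20 * log10(p / p_ref)
Compute ratio: p / p_ref = 7.557 / 2e-05 = 377850
Compute log10: log10(377850) = 5.577319
Multiply: SPL = 20 * 5.577319 = 111.55

111.55 dB


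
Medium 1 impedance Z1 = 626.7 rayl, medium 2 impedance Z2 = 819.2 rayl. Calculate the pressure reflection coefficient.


Given values:
  Z1 = 626.7 rayl, Z2 = 819.2 rayl
Formula: R = (Z2 - Z1) / (Z2 + Z1)
Numerator: Z2 - Z1 = 819.2 - 626.7 = 192.5
Denominator: Z2 + Z1 = 819.2 + 626.7 = 1445.9
R = 192.5 / 1445.9 = 0.1331

0.1331


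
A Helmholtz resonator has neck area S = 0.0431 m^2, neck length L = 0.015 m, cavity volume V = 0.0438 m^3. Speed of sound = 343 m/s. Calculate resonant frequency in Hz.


Given values:
  S = 0.0431 m^2, L = 0.015 m, V = 0.0438 m^3, c = 343 m/s
Formula: f = (c / (2*pi)) * sqrt(S / (V * L))
Compute V * L = 0.0438 * 0.015 = 0.000657
Compute S / (V * L) = 0.0431 / 0.000657 = 65.6012
Compute sqrt(65.6012) = 8.099457
Compute c / (2*pi) = 343 / 6.283185 = 54.590148
f = 54.590148 * 8.099457 = 442.15

442.15 Hz


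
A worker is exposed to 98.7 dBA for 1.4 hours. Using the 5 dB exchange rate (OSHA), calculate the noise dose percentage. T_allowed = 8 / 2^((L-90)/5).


Given values:
  L = 98.7 dBA, T = 1.4 hours
Formula: T_allowed = 8 / 2^((L - 90) / 5)
Compute exponent: (98.7 - 90) / 5 = 1.74
Compute 2^(1.74) = 3.340352
T_allowed = 8 / 3.340352 = 2.394957 hours
Dose = (T / T_allowed) * 100
Dose = (1.4 / 2.394957) * 100 = 58.46

58.46 %


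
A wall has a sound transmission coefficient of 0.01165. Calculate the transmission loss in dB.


Given values:
  tau = 0.01165
Formula: TL = 10 * log10(1 / tau)
Compute 1 / tau = 1 / 0.01165 = 85.8369
Compute log10(85.8369) = 1.933674
TL = 10 * 1.933674 = 19.34

19.34 dB


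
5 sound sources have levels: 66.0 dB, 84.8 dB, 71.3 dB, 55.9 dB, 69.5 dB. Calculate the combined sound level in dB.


Formula: L_total = 10 * log10( sum(10^(Li/10)) )
  Source 1: 10^(66.0/10) = 3981071.7055
  Source 2: 10^(84.8/10) = 301995172.0402
  Source 3: 10^(71.3/10) = 13489628.8259
  Source 4: 10^(55.9/10) = 389045.145
  Source 5: 10^(69.5/10) = 8912509.3813
Sum of linear values = 328767427.0979
L_total = 10 * log10(328767427.0979) = 85.17

85.17 dB


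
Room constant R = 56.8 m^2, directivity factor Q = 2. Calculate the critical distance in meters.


Given values:
  R = 56.8 m^2, Q = 2
Formula: d_c = 0.141 * sqrt(Q * R)
Compute Q * R = 2 * 56.8 = 113.6
Compute sqrt(113.6) = 10.6583
d_c = 0.141 * 10.6583 = 1.503

1.503 m


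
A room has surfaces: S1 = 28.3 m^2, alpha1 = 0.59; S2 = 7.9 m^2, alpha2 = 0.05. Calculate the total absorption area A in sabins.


Given surfaces:
  Surface 1: 28.3 * 0.59 = 16.697
  Surface 2: 7.9 * 0.05 = 0.395
Formula: A = sum(Si * alpha_i)
A = 16.697 + 0.395
A = 17.09

17.09 sabins


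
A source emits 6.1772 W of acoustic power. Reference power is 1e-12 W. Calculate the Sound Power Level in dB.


Given values:
  W = 6.1772 W
  W_ref = 1e-12 W
Formula: SWL = 10 * log10(W / W_ref)
Compute ratio: W / W_ref = 6177200000000
Compute log10: log10(6177200000000) = 12.790792
Multiply: SWL = 10 * 12.790792 = 127.91

127.91 dB


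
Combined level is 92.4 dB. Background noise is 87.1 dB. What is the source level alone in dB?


Given values:
  L_total = 92.4 dB, L_bg = 87.1 dB
Formula: L_source = 10 * log10(10^(L_total/10) - 10^(L_bg/10))
Convert to linear:
  10^(92.4/10) = 1737800828.7494
  10^(87.1/10) = 512861383.9914
Difference: 1737800828.7494 - 512861383.9914 = 1224939444.758
L_source = 10 * log10(1224939444.758) = 90.88

90.88 dB


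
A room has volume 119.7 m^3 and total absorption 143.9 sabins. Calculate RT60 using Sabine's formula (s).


Given values:
  V = 119.7 m^3
  A = 143.9 sabins
Formula: RT60 = 0.161 * V / A
Numerator: 0.161 * 119.7 = 19.2717
RT60 = 19.2717 / 143.9 = 0.134

0.134 s


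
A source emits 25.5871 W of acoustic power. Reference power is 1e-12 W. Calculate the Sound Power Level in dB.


Given values:
  W = 25.5871 W
  W_ref = 1e-12 W
Formula: SWL = 10 * log10(W / W_ref)
Compute ratio: W / W_ref = 25587100000000
Compute log10: log10(25587100000000) = 13.408021
Multiply: SWL = 10 * 13.408021 = 134.08

134.08 dB


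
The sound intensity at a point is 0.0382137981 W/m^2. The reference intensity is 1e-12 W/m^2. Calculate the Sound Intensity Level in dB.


Given values:
  I = 0.0382137981 W/m^2
  I_ref = 1e-12 W/m^2
Formula: SIL = 10 * log10(I / I_ref)
Compute ratio: I / I_ref = 38213798100
Compute log10: log10(38213798100) = 10.58222
Multiply: SIL = 10 * 10.58222 = 105.82

105.82 dB


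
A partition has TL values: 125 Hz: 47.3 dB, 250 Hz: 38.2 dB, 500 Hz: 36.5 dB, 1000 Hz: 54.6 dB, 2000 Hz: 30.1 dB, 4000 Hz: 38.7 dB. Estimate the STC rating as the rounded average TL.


Given TL values at each frequency:
  125 Hz: 47.3 dB
  250 Hz: 38.2 dB
  500 Hz: 36.5 dB
  1000 Hz: 54.6 dB
  2000 Hz: 30.1 dB
  4000 Hz: 38.7 dB
Formula: STC ~ round(average of TL values)
Sum = 47.3 + 38.2 + 36.5 + 54.6 + 30.1 + 38.7 = 245.4
Average = 245.4 / 6 = 40.9
Rounded: 41

41


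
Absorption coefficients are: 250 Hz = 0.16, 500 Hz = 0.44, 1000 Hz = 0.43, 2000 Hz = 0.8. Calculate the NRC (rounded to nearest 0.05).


Given values:
  a_250 = 0.16, a_500 = 0.44
  a_1000 = 0.43, a_2000 = 0.8
Formula: NRC = (a250 + a500 + a1000 + a2000) / 4
Sum = 0.16 + 0.44 + 0.43 + 0.8 = 1.83
NRC = 1.83 / 4 = 0.4575
Rounded to nearest 0.05: 0.45

0.45


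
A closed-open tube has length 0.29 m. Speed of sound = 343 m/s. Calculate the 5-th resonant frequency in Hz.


Given values:
  Tube type: closed-open, L = 0.29 m, c = 343 m/s, n = 5
Formula: f_n = (2n - 1) * c / (4 * L)
Compute 2n - 1 = 2*5 - 1 = 9
Compute 4 * L = 4 * 0.29 = 1.16
f = 9 * 343 / 1.16
f = 2661.21

2661.21 Hz


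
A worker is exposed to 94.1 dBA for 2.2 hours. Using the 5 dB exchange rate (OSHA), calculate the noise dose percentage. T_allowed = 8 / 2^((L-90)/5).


Given values:
  L = 94.1 dBA, T = 2.2 hours
Formula: T_allowed = 8 / 2^((L - 90) / 5)
Compute exponent: (94.1 - 90) / 5 = 0.82
Compute 2^(0.82) = 1.765406
T_allowed = 8 / 1.765406 = 4.531536 hours
Dose = (T / T_allowed) * 100
Dose = (2.2 / 4.531536) * 100 = 48.55

48.55 %


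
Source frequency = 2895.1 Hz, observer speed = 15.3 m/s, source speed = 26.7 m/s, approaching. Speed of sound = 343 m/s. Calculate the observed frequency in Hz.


Given values:
  f_s = 2895.1 Hz, v_o = 15.3 m/s, v_s = 26.7 m/s
  Direction: approaching
Formula: f_o = f_s * (c + v_o) / (c - v_s)
Numerator: c + v_o = 343 + 15.3 = 358.3
Denominator: c - v_s = 343 - 26.7 = 316.3
f_o = 2895.1 * 358.3 / 316.3 = 3279.53

3279.53 Hz


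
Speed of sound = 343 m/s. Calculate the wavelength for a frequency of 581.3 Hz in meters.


Given values:
  c = 343 m/s, f = 581.3 Hz
Formula: lambda = c / f
lambda = 343 / 581.3
lambda = 0.5901

0.5901 m


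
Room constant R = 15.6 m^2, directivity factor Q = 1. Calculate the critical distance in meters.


Given values:
  R = 15.6 m^2, Q = 1
Formula: d_c = 0.141 * sqrt(Q * R)
Compute Q * R = 1 * 15.6 = 15.6
Compute sqrt(15.6) = 3.9497
d_c = 0.141 * 3.9497 = 0.557

0.557 m


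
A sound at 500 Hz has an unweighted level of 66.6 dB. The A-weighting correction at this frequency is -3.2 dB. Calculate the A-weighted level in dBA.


Given values:
  SPL = 66.6 dB
  A-weighting at 500 Hz = -3.2 dB
Formula: L_A = SPL + A_weight
L_A = 66.6 + (-3.2)
L_A = 63.4

63.4 dBA


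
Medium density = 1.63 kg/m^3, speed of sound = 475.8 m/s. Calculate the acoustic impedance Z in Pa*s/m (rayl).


Given values:
  rho = 1.63 kg/m^3
  c = 475.8 m/s
Formula: Z = rho * c
Z = 1.63 * 475.8
Z = 775.55

775.55 rayl


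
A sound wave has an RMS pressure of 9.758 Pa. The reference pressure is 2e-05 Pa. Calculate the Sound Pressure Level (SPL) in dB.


Given values:
  p = 9.758 Pa
  p_ref = 2e-05 Pa
Formula: SPL = 20 * log10(p / p_ref)
Compute ratio: p / p_ref = 9.758 / 2e-05 = 487900
Compute log10: log10(487900) = 5.688331
Multiply: SPL = 20 * 5.688331 = 113.77

113.77 dB


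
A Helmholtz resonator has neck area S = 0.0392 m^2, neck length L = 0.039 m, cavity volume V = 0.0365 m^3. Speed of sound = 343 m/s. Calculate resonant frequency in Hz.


Given values:
  S = 0.0392 m^2, L = 0.039 m, V = 0.0365 m^3, c = 343 m/s
Formula: f = (c / (2*pi)) * sqrt(S / (V * L))
Compute V * L = 0.0365 * 0.039 = 0.0014235
Compute S / (V * L) = 0.0392 / 0.0014235 = 27.5378
Compute sqrt(27.5378) = 5.247647
Compute c / (2*pi) = 343 / 6.283185 = 54.590148
f = 54.590148 * 5.247647 = 286.47

286.47 Hz


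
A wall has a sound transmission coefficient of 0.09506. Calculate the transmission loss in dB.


Given values:
  tau = 0.09506
Formula: TL = 10 * log10(1 / tau)
Compute 1 / tau = 1 / 0.09506 = 10.5197
Compute log10(10.5197) = 1.022003
TL = 10 * 1.022003 = 10.22

10.22 dB


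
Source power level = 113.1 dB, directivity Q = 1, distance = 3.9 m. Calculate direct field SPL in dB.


Given values:
  Lw = 113.1 dB, Q = 1, r = 3.9 m
Formula: SPL = Lw + 10 * log10(Q / (4 * pi * r^2))
Compute 4 * pi * r^2 = 4 * pi * 3.9^2 = 191.1345
Compute Q / denom = 1 / 191.1345 = 0.00523192
Compute 10 * log10(0.00523192) = -22.8134
SPL = 113.1 + (-22.8134) = 90.29

90.29 dB


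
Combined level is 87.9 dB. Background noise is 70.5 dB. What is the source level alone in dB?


Given values:
  L_total = 87.9 dB, L_bg = 70.5 dB
Formula: L_source = 10 * log10(10^(L_total/10) - 10^(L_bg/10))
Convert to linear:
  10^(87.9/10) = 616595001.8615
  10^(70.5/10) = 11220184.543
Difference: 616595001.8615 - 11220184.543 = 605374817.3185
L_source = 10 * log10(605374817.3185) = 87.82

87.82 dB


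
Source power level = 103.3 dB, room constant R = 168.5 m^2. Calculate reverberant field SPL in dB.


Given values:
  Lw = 103.3 dB, R = 168.5 m^2
Formula: SPL = Lw + 10 * log10(4 / R)
Compute 4 / R = 4 / 168.5 = 0.023739
Compute 10 * log10(0.023739) = -16.2454
SPL = 103.3 + (-16.2454) = 87.05

87.05 dB


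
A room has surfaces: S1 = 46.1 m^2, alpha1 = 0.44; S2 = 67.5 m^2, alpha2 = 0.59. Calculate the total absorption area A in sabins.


Given surfaces:
  Surface 1: 46.1 * 0.44 = 20.284
  Surface 2: 67.5 * 0.59 = 39.825
Formula: A = sum(Si * alpha_i)
A = 20.284 + 39.825
A = 60.11

60.11 sabins


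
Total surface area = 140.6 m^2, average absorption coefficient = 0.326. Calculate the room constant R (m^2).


Given values:
  S = 140.6 m^2, alpha = 0.326
Formula: R = S * alpha / (1 - alpha)
Numerator: 140.6 * 0.326 = 45.8356
Denominator: 1 - 0.326 = 0.674
R = 45.8356 / 0.674 = 68.01

68.01 m^2


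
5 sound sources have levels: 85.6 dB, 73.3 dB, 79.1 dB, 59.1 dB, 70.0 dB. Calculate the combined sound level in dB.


Formula: L_total = 10 * log10( sum(10^(Li/10)) )
  Source 1: 10^(85.6/10) = 363078054.7701
  Source 2: 10^(73.3/10) = 21379620.895
  Source 3: 10^(79.1/10) = 81283051.6164
  Source 4: 10^(59.1/10) = 812830.5162
  Source 5: 10^(70.0/10) = 10000000.0
Sum of linear values = 476553557.7977
L_total = 10 * log10(476553557.7977) = 86.78

86.78 dB


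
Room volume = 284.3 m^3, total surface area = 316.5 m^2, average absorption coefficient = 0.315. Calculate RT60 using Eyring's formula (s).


Given values:
  V = 284.3 m^3, S = 316.5 m^2, alpha = 0.315
Formula: RT60 = 0.161 * V / (-S * ln(1 - alpha))
Compute ln(1 - 0.315) = ln(0.685) = -0.378336
Denominator: -316.5 * -0.378336 = 119.7433
Numerator: 0.161 * 284.3 = 45.7723
RT60 = 45.7723 / 119.7433 = 0.382

0.382 s


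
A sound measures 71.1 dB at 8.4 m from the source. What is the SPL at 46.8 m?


Given values:
  SPL1 = 71.1 dB, r1 = 8.4 m, r2 = 46.8 m
Formula: SPL2 = SPL1 - 20 * log10(r2 / r1)
Compute ratio: r2 / r1 = 46.8 / 8.4 = 5.5714
Compute log10: log10(5.5714) = 0.745964
Compute drop: 20 * 0.745964 = 14.9193
SPL2 = 71.1 - 14.9193 = 56.18

56.18 dB


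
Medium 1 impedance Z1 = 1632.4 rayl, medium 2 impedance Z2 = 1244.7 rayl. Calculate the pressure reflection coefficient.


Given values:
  Z1 = 1632.4 rayl, Z2 = 1244.7 rayl
Formula: R = (Z2 - Z1) / (Z2 + Z1)
Numerator: Z2 - Z1 = 1244.7 - 1632.4 = -387.7
Denominator: Z2 + Z1 = 1244.7 + 1632.4 = 2877.1
R = -387.7 / 2877.1 = -0.1348

-0.1348


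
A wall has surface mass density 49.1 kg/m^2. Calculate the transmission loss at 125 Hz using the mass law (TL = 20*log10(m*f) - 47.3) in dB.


Given values:
  m = 49.1 kg/m^2, f = 125 Hz
Formula: TL = 20 * log10(m * f) - 47.3
Compute m * f = 49.1 * 125 = 6137.5
Compute log10(6137.5) = 3.787992
Compute 20 * 3.787992 = 75.7598
TL = 75.7598 - 47.3 = 28.46

28.46 dB


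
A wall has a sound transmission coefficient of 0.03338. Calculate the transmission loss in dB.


Given values:
  tau = 0.03338
Formula: TL = 10 * log10(1 / tau)
Compute 1 / tau = 1 / 0.03338 = 29.9581
Compute log10(29.9581) = 1.476514
TL = 10 * 1.476514 = 14.77

14.77 dB


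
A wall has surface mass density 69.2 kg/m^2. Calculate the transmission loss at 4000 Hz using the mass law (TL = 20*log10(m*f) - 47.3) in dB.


Given values:
  m = 69.2 kg/m^2, f = 4000 Hz
Formula: TL = 20 * log10(m * f) - 47.3
Compute m * f = 69.2 * 4000 = 276800.0
Compute log10(276800.0) = 5.442166
Compute 20 * 5.442166 = 108.8433
TL = 108.8433 - 47.3 = 61.54

61.54 dB


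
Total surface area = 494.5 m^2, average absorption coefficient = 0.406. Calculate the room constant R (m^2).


Given values:
  S = 494.5 m^2, alpha = 0.406
Formula: R = S * alpha / (1 - alpha)
Numerator: 494.5 * 0.406 = 200.767
Denominator: 1 - 0.406 = 0.594
R = 200.767 / 0.594 = 337.99

337.99 m^2


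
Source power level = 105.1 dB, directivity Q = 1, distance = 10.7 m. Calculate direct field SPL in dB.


Given values:
  Lw = 105.1 dB, Q = 1, r = 10.7 m
Formula: SPL = Lw + 10 * log10(Q / (4 * pi * r^2))
Compute 4 * pi * r^2 = 4 * pi * 10.7^2 = 1438.7238
Compute Q / denom = 1 / 1438.7238 = 0.00069506
Compute 10 * log10(0.00069506) = -31.5798
SPL = 105.1 + (-31.5798) = 73.52

73.52 dB


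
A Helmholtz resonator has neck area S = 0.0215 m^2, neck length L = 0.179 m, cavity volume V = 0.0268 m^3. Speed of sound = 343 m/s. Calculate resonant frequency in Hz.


Given values:
  S = 0.0215 m^2, L = 0.179 m, V = 0.0268 m^3, c = 343 m/s
Formula: f = (c / (2*pi)) * sqrt(S / (V * L))
Compute V * L = 0.0268 * 0.179 = 0.0047972
Compute S / (V * L) = 0.0215 / 0.0047972 = 4.4818
Compute sqrt(4.4818) = 2.117026
Compute c / (2*pi) = 343 / 6.283185 = 54.590148
f = 54.590148 * 2.117026 = 115.57

115.57 Hz


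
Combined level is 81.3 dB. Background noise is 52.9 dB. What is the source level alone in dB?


Given values:
  L_total = 81.3 dB, L_bg = 52.9 dB
Formula: L_source = 10 * log10(10^(L_total/10) - 10^(L_bg/10))
Convert to linear:
  10^(81.3/10) = 134896288.2592
  10^(52.9/10) = 194984.46
Difference: 134896288.2592 - 194984.46 = 134701303.7992
L_source = 10 * log10(134701303.7992) = 81.29

81.29 dB


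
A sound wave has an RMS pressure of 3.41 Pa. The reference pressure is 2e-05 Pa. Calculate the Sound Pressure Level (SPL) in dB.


Given values:
  p = 3.41 Pa
  p_ref = 2e-05 Pa
Formula: SPL = 20 * log10(p / p_ref)
Compute ratio: p / p_ref = 3.41 / 2e-05 = 170500
Compute log10: log10(170500) = 5.231724
Multiply: SPL = 20 * 5.231724 = 104.63

104.63 dB


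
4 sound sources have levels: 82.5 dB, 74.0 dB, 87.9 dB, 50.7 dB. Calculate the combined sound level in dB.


Formula: L_total = 10 * log10( sum(10^(Li/10)) )
  Source 1: 10^(82.5/10) = 177827941.0039
  Source 2: 10^(74.0/10) = 25118864.3151
  Source 3: 10^(87.9/10) = 616595001.8615
  Source 4: 10^(50.7/10) = 117489.7555
Sum of linear values = 819659296.936
L_total = 10 * log10(819659296.936) = 89.14

89.14 dB


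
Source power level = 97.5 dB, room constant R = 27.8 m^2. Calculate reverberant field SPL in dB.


Given values:
  Lw = 97.5 dB, R = 27.8 m^2
Formula: SPL = Lw + 10 * log10(4 / R)
Compute 4 / R = 4 / 27.8 = 0.143885
Compute 10 * log10(0.143885) = -8.4198
SPL = 97.5 + (-8.4198) = 89.08

89.08 dB


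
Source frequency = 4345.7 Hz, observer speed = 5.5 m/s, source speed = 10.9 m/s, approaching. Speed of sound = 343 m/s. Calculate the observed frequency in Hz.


Given values:
  f_s = 4345.7 Hz, v_o = 5.5 m/s, v_s = 10.9 m/s
  Direction: approaching
Formula: f_o = f_s * (c + v_o) / (c - v_s)
Numerator: c + v_o = 343 + 5.5 = 348.5
Denominator: c - v_s = 343 - 10.9 = 332.1
f_o = 4345.7 * 348.5 / 332.1 = 4560.3

4560.3 Hz


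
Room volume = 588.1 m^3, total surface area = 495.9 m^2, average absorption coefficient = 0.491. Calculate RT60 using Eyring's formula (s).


Given values:
  V = 588.1 m^3, S = 495.9 m^2, alpha = 0.491
Formula: RT60 = 0.161 * V / (-S * ln(1 - alpha))
Compute ln(1 - 0.491) = ln(0.509) = -0.675307
Denominator: -495.9 * -0.675307 = 334.8847
Numerator: 0.161 * 588.1 = 94.6841
RT60 = 94.6841 / 334.8847 = 0.283

0.283 s


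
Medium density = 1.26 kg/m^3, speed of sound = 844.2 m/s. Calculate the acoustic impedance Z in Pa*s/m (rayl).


Given values:
  rho = 1.26 kg/m^3
  c = 844.2 m/s
Formula: Z = rho * c
Z = 1.26 * 844.2
Z = 1063.69

1063.69 rayl
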